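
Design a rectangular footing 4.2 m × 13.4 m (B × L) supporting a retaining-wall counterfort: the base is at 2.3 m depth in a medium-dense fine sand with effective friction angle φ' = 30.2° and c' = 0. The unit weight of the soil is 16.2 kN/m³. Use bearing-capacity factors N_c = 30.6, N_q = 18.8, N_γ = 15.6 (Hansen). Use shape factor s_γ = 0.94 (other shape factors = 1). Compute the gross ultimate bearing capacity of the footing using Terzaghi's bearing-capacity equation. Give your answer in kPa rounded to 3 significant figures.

q_ult ≈ 1200 kPa

Overburden at base level: q = 16.2 × 2.3 = 37.26 kPa.
Surcharge term q·N_q = 37.26 × 18.8 = 700.49 kPa; self-weight term 0.5·γ·B·N_γ·s_γ = 0.5 × 16.2 × 4.2 × 15.6 × 0.94 = 498.87 kPa.
q_ult = 700.49 + 498.87 = 1199.4 kPa.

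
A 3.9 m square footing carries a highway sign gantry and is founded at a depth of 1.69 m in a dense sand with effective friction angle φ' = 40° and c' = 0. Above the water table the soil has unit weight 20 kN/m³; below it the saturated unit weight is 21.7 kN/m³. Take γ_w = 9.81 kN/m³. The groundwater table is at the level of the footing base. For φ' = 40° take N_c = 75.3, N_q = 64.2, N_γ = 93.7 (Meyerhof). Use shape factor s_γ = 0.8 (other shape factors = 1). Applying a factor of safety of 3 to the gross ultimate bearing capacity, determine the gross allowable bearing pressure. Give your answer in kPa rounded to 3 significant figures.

Overburden at base level: q = 20 × 1.69 = 33.8 kPa.
Below the base the soil is submerged, so the ½γBN_γ term uses γ' = 21.7 − 9.81 = 11.89 kN/m³.
Surcharge term q·N_q = 33.8 × 64.2 = 2170 kPa; self-weight term 0.5·γ·B·N_γ·s_γ = 0.5 × 11.89 × 3.9 × 93.7 × 0.8 = 1738 kPa.
q_ult = 2170 + 1738 = 3907.9 kPa.
q_all = q_ult / FS = 3907.9 / 3 = 1302.6 kPa.

q_all ≈ 1300 kPa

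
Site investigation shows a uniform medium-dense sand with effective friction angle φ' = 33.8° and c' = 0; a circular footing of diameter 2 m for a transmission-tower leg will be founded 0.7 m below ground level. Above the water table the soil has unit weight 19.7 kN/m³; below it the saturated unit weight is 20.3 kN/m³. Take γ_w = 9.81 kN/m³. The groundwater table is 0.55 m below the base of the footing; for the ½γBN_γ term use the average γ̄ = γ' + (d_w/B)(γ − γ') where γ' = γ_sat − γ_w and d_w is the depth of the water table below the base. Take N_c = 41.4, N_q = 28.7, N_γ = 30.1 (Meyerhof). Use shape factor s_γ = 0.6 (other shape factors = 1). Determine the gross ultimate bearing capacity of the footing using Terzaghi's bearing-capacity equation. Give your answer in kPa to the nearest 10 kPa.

q_ult ≈ 630 kPa

Overburden at base level: q = 19.7 × 0.7 = 13.79 kPa.
The water table is 0.55 m below the base (< B = 2 m), so the ½γBN_γ term uses γ̄ = γ' + (d_w/B)(γ − γ') = 10.49 + (0.55/2)(19.7 − 10.49) = 13.023 kN/m³.
Surcharge term q·N_q = 13.79 × 28.7 = 395.77 kPa; self-weight term 0.5·γ·B·N_γ·s_γ = 0.5 × 13.023 × 2 × 30.1 × 0.6 = 235.19 kPa.
q_ult = 395.77 + 235.19 = 630.96 kPa.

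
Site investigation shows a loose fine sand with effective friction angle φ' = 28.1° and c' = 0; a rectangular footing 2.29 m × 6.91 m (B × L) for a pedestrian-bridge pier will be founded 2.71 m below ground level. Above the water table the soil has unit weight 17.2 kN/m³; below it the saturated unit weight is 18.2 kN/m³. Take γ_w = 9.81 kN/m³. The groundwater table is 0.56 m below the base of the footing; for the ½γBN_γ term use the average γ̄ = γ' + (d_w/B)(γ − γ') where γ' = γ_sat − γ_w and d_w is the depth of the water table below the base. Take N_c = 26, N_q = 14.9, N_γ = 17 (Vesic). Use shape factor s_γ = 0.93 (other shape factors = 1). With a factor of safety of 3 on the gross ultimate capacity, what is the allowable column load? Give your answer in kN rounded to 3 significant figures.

Overburden at base level: q = 17.2 × 2.71 = 46.612 kPa.
The water table is 0.56 m below the base (< B = 2.29 m), so the ½γBN_γ term uses γ̄ = γ' + (d_w/B)(γ − γ') = 8.39 + (0.56/2.29)(17.2 − 8.39) = 10.544 kN/m³.
Surcharge term q·N_q = 46.612 × 14.9 = 694.52 kPa; self-weight term 0.5·γ·B·N_γ·s_γ = 0.5 × 10.544 × 2.29 × 17 × 0.93 = 190.88 kPa.
q_ult = 694.52 + 190.88 = 885.4 kPa.
Gross allowable pressure q_all = 885.4 / 3 = 295.13 kPa.
Footing area = 15.8239 m², so allowable column load = 295.13 × 15.8239 = 4670.2 kN.

P_all ≈ 4670 kN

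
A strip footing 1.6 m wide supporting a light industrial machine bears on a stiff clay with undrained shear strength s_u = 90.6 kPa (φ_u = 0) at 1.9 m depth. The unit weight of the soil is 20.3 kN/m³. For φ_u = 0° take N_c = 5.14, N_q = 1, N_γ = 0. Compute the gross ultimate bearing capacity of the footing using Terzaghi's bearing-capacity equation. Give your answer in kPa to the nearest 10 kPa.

q_ult ≈ 500 kPa

q = γ·D_f = 20.3 × 1.9 = 38.57 kPa.
c·N_c = 90.6 × 5.14 = 465.68 kPa
q·N_q = 38.57 × 1 = 38.57 kPa
q_ult = 465.68 + 38.57 = 504.25 kPa.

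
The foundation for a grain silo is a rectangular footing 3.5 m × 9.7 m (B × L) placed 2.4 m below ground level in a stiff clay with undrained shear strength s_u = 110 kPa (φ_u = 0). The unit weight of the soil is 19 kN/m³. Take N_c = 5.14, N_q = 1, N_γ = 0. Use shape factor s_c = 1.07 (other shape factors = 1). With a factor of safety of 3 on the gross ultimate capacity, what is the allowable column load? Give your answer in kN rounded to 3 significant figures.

Effective surcharge at the founding depth q = γ·D_f = 19 × 2.4 = 45.6 kPa.
q_ult = c·N_c·s_c + q·N_q
     = 110 × 5.14 × 1.07 + 45.6 × 1
     = 604.98 + 45.6 = 650.58 kPa.
Gross allowable pressure q_all = 650.58 / 3 = 216.86 kPa.
Footing area = 33.95 m², so allowable column load = 216.86 × 33.95 = 7362.4 kN.

P_all ≈ 7360 kN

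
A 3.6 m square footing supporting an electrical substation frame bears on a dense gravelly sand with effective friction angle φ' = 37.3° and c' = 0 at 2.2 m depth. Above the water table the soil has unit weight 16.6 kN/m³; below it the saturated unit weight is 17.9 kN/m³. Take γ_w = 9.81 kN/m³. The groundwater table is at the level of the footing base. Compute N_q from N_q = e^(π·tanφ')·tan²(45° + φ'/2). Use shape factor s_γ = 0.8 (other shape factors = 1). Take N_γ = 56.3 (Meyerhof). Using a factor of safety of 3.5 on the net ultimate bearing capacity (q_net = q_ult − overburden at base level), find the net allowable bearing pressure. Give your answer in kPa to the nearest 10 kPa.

q_all(net) ≈ 640 kPa

N_q = e^(π·tan37.3°)·tan²(63.65°) = 44.63.
q = γ·D_f = 16.6 × 2.2 = 36.52 kPa.
For the ½γBN_γ term take γ' = 17.9 − 9.81 = 8.09 kN/m³ (soil below base is submerged).
q·N_q = 36.52 × 44.628 = 1629.8 kPa
0.5·γ·B·N_γ·s_γ = 0.5 × 8.09 × 3.6 × 56.3 × 0.8 = 655.87 kPa
q_ult = 1629.8 + 655.87 = 2285.7 kPa.
q_net = 2285.7 − 36.52 = 2249.2 kPa.
q_all(net) = 2249.2 / 3.5 = 642.62 kPa.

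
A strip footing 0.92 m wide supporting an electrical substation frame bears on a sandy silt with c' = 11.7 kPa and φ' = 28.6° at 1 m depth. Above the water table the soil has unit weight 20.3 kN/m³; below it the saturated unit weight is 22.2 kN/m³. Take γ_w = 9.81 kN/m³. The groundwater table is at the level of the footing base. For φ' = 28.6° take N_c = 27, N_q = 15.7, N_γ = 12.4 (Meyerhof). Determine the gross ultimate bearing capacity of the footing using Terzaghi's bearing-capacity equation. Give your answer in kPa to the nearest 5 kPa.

q_ult ≈ 705 kPa

Effective surcharge at the founding depth q = γ·D_f = 20.3 × 1 = 20.3 kPa.
The water table coincides with the base, so in the self-weight term γ → γ' = 12.39 kN/m³.
q_ult = c·N_c + q·N_q + 0.5·γ·B·N_γ
     = 11.7 × 27 + 20.3 × 15.7 + 0.5 × 12.39 × 0.92 × 12.4
     = 315.9 + 318.71 + 70.673 = 705.28 kPa.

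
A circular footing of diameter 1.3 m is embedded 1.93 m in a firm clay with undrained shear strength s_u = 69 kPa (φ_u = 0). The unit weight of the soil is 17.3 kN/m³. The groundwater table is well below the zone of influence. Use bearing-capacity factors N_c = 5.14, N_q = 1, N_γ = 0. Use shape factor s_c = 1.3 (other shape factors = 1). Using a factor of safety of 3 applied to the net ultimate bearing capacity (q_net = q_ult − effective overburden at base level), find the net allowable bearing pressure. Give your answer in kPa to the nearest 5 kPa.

q_all(net) ≈ 155 kPa

Effective surcharge at the founding depth q = γ·D_f = 17.3 × 1.93 = 33.389 kPa.
q_ult = c·N_c·s_c + q·N_q
     = 69 × 5.14 × 1.3 + 33.389 × 1
     = 461.06 + 33.389 = 494.45 kPa.
Net ultimate: q_net = 494.45 − 33.389 = 461.06 kPa.
q_all(net) = 461.06 / 3 = 153.69 kPa.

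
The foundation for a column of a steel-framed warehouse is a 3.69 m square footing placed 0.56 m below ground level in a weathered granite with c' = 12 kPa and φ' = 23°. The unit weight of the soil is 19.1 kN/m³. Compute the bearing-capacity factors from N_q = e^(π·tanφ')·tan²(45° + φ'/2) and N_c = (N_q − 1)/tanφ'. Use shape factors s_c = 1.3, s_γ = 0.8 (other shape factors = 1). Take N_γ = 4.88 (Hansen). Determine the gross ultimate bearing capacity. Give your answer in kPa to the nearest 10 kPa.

tan23° = 0.4245, so N_q = e^(π×0.4245)·tan²(56.5°) = 3.794 × 2.283 = 8.66.
N_c = (8.66 − 1)/tan23° = 18.05.
Overburden at base level: q = 19.1 × 0.56 = 10.696 kPa.
Cohesion term c·N_c·s_c = 12 × 18.049 × 1.3 = 281.56 kPa; surcharge term q·N_q = 10.696 × 8.6612 = 92.64 kPa; self-weight term 0.5·γ·B·N_γ·s_γ = 0.5 × 19.1 × 3.69 × 4.88 × 0.8 = 137.58 kPa.
q_ult = 281.56 + 92.64 + 137.58 = 511.77 kPa.

q_ult ≈ 510 kPa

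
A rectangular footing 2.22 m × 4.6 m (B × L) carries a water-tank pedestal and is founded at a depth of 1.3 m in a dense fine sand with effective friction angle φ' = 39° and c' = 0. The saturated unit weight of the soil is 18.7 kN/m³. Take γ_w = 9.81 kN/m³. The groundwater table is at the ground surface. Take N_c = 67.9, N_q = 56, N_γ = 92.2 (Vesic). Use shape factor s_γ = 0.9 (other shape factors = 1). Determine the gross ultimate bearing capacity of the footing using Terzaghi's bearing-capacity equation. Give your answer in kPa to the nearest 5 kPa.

q_ult ≈ 1465 kPa

With the water table at the surface the whole profile is submerged: γ' = 18.7 − 9.81 = 8.89 kN/m³, so q = γ'·D_f = 11.557 kPa; the same γ' applies in the ½γBN_γ term.
q_ult = q·N_q + 0.5·γ·B·N_γ·s_γ
     = 11.557 × 56 + 0.5 × 8.89 × 2.22 × 92.2 × 0.9
     = 647.19 + 818.84 = 1466 kPa.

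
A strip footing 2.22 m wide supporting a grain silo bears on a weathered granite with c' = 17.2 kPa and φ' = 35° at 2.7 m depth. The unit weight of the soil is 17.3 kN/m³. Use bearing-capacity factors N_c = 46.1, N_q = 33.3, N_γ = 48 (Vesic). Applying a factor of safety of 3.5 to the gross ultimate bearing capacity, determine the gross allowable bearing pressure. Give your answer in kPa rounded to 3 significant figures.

q_all ≈ 934 kPa

Effective surcharge at the founding depth q = γ·D_f = 17.3 × 2.7 = 46.71 kPa.
q_ult = c·N_c + q·N_q + 0.5·γ·B·N_γ
     = 17.2 × 46.1 + 46.71 × 33.3 + 0.5 × 17.3 × 2.22 × 48
     = 792.92 + 1555.4 + 921.74 = 3270.1 kPa.
q_all = q_ult / FS = 3270.1 / 3.5 = 934.32 kPa.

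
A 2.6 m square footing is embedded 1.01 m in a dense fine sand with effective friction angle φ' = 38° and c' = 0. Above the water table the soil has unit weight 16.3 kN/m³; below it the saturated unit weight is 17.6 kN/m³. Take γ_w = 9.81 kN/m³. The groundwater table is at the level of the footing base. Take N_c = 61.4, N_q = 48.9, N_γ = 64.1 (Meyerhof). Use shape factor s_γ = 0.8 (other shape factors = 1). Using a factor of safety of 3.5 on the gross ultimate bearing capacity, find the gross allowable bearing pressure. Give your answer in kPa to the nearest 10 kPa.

q_all ≈ 380 kPa

Overburden at base level: q = 16.3 × 1.01 = 16.463 kPa.
Below the base the soil is submerged, so the ½γBN_γ term uses γ' = 17.6 − 9.81 = 7.79 kN/m³.
Surcharge term q·N_q = 16.463 × 48.9 = 805.04 kPa; self-weight term 0.5·γ·B·N_γ·s_γ = 0.5 × 7.79 × 2.6 × 64.1 × 0.8 = 519.31 kPa.
q_ult = 805.04 + 519.31 = 1324.4 kPa.
q_all = 1324.4 / 3.5 = 378.39 kPa.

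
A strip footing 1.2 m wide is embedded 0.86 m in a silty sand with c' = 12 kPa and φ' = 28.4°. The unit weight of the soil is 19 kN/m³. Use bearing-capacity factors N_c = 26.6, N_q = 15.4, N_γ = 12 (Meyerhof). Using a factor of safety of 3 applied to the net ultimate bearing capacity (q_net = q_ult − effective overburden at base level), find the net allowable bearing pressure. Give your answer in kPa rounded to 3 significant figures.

Overburden at base level: q = 19 × 0.86 = 16.34 kPa.
Cohesion term c·N_c = 12 × 26.6 = 319.2 kPa; surcharge term q·N_q = 16.34 × 15.4 = 251.64 kPa; self-weight term 0.5·γ·B·N_γ = 0.5 × 19 × 1.2 × 12 = 136.8 kPa.
q_ult = 319.2 + 251.64 + 136.8 = 707.64 kPa.
Net ultimate: q_net = 707.64 − 16.34 = 691.3 kPa.
q_all(net) = 691.3 / 3 = 230.43 kPa.

q_all(net) ≈ 230 kPa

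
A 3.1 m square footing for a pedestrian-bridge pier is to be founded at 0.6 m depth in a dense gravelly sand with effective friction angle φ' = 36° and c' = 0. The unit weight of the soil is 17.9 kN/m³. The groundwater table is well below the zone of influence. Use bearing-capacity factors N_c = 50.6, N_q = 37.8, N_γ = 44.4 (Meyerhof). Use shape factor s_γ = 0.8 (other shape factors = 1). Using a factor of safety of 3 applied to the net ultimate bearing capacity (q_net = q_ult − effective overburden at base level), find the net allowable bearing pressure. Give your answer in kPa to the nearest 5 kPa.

q_all(net) ≈ 460 kPa

Overburden at base level: q = 17.9 × 0.6 = 10.74 kPa.
Surcharge term q·N_q = 10.74 × 37.8 = 405.97 kPa; self-weight term 0.5·γ·B·N_γ·s_γ = 0.5 × 17.9 × 3.1 × 44.4 × 0.8 = 985.5 kPa.
q_ult = 405.97 + 985.5 = 1391.5 kPa.
Net ultimate: q_net = 1391.5 − 10.74 = 1380.7 kPa.
q_all(net) = 1380.7 / 3 = 460.24 kPa.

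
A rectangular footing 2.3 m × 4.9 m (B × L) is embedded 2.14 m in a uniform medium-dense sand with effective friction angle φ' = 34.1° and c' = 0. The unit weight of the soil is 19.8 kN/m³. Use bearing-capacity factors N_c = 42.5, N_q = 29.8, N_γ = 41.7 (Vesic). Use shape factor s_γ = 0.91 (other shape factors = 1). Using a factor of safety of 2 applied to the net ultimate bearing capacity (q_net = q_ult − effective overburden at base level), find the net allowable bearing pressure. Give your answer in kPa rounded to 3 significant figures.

Overburden at base level: q = 19.8 × 2.14 = 42.372 kPa.
Surcharge term q·N_q = 42.372 × 29.8 = 1262.7 kPa; self-weight term 0.5·γ·B·N_γ·s_γ = 0.5 × 19.8 × 2.3 × 41.7 × 0.91 = 864.05 kPa.
q_ult = 1262.7 + 864.05 = 2126.7 kPa.
Net ultimate: q_net = 2126.7 − 42.372 = 2084.4 kPa.
q_all(net) = 2084.4 / 2 = 1042.2 kPa.

q_all(net) ≈ 1040 kPa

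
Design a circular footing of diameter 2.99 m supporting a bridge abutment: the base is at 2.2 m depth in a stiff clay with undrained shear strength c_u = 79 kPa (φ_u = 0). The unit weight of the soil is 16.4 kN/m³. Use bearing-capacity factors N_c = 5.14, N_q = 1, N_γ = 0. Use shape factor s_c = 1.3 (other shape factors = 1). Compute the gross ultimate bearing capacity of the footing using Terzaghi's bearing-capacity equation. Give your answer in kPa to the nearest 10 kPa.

Effective surcharge at the founding depth q = γ·D_f = 16.4 × 2.2 = 36.08 kPa.
q_ult = c·N_c·s_c + q·N_q
     = 79 × 5.14 × 1.3 + 36.08 × 1
     = 527.88 + 36.08 = 563.96 kPa.

q_ult ≈ 560 kPa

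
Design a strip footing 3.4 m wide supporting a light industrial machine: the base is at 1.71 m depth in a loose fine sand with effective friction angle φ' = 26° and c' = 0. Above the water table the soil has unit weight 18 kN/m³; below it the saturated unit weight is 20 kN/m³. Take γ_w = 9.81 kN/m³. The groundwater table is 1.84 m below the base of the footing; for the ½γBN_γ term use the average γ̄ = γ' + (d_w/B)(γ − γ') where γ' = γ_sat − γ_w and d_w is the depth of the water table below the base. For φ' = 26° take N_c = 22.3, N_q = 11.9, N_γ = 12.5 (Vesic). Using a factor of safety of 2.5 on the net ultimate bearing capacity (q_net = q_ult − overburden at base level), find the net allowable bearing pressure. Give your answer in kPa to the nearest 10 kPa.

q_all(net) ≈ 260 kPa

Effective surcharge at the founding depth q = γ·D_f = 18 × 1.71 = 30.78 kPa.
With d_w = 1.84 m < B, γ̄ = 10.19 + (1.84/3.4) × (18 − 10.19) = 14.417 kN/m³.
q_ult = q·N_q + 0.5·γ·B·N_γ
     = 30.78 × 11.9 + 0.5 × 14.417 × 3.4 × 12.5
     = 366.28 + 306.35 = 672.63 kPa.
q_net = 672.63 − 30.78 = 641.85 kPa.
q_all(net) = 641.85 / 2.5 = 256.74 kPa.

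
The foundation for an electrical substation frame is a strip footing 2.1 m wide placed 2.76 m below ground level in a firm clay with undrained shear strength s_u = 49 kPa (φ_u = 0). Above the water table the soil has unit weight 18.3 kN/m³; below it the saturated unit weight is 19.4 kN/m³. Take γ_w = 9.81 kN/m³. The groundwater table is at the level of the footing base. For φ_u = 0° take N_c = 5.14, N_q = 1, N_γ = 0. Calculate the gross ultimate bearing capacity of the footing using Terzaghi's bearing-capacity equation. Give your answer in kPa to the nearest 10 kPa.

q_ult ≈ 300 kPa

q = γ·D_f = 18.3 × 2.76 = 50.508 kPa.
c·N_c = 49 × 5.14 = 251.86 kPa
q·N_q = 50.508 × 1 = 50.508 kPa
q_ult = 251.86 + 50.508 = 302.37 kPa.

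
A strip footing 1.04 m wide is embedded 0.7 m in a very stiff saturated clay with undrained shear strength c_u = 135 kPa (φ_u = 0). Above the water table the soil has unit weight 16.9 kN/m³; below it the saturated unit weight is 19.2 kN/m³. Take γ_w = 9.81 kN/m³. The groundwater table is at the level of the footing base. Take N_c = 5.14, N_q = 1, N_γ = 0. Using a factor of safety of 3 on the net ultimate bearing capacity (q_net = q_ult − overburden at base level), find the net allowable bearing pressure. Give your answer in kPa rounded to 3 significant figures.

q = γ·D_f = 16.9 × 0.7 = 11.83 kPa.
c·N_c = 135 × 5.14 = 693.9 kPa
q·N_q = 11.83 × 1 = 11.83 kPa
q_ult = 693.9 + 11.83 = 705.73 kPa.
q_net = 705.73 − 11.83 = 693.9 kPa.
q_all(net) = 693.9 / 3 = 231.3 kPa.

q_all(net) ≈ 231 kPa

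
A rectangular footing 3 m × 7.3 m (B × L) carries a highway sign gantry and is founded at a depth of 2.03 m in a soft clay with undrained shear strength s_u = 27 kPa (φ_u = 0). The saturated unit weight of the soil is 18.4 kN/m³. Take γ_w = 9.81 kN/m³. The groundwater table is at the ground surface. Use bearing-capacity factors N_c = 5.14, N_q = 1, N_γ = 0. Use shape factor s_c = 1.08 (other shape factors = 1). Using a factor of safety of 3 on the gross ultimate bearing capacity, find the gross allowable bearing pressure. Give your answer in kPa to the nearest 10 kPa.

γ' = 18.4 − 9.81 = 8.59 kN/m³ (submerged throughout). q = 8.59 × 2.03 = 17.438 kPa.
c·N_c·s_c = 27 × 5.14 × 1.08 = 149.88 kPa
q·N_q = 17.438 × 1 = 17.438 kPa
q_ult = 149.88 + 17.438 = 167.32 kPa.
q_all = 167.32 / 3 = 55.773 kPa.

q_all ≈ 60 kPa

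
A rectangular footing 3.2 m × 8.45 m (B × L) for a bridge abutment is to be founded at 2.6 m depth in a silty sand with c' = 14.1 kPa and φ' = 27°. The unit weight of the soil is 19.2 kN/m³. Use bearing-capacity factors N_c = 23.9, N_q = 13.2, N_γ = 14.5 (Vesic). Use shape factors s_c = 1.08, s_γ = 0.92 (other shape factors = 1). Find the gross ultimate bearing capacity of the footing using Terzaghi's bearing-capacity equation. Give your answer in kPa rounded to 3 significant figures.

Effective surcharge at the founding depth q = γ·D_f = 19.2 × 2.6 = 49.92 kPa.
q_ult = c·N_c·s_c + q·N_q + 0.5·γ·B·N_γ·s_γ
     = 14.1 × 23.9 × 1.08 + 49.92 × 13.2 + 0.5 × 19.2 × 3.2 × 14.5 × 0.92
     = 363.95 + 658.94 + 409.8 = 1432.7 kPa.

q_ult ≈ 1430 kPa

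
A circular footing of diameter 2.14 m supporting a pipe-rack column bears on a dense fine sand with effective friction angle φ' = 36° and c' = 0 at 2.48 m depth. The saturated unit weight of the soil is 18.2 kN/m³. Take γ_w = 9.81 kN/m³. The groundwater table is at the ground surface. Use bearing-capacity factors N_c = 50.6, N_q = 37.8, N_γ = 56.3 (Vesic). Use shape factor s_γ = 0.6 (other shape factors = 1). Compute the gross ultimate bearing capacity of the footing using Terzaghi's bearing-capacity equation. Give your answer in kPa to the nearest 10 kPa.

With the water table at the surface the whole profile is submerged: γ' = 18.2 − 9.81 = 8.39 kN/m³, so q = γ'·D_f = 20.807 kPa; the same γ' applies in the ½γBN_γ term.
q_ult = q·N_q + 0.5·γ·B·N_γ·s_γ
     = 20.807 × 37.8 + 0.5 × 8.39 × 2.14 × 56.3 × 0.6
     = 786.51 + 303.25 = 1089.8 kPa.

q_ult ≈ 1090 kPa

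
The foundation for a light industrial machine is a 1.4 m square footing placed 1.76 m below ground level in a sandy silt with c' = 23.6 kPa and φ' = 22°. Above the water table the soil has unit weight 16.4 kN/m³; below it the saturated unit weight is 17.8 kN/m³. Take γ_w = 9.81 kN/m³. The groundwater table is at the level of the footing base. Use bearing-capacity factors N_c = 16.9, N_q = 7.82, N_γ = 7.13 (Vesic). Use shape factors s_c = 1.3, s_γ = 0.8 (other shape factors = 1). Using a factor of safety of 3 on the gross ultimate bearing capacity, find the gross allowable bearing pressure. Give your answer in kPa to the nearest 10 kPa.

q_all ≈ 260 kPa

Effective surcharge at the founding depth q = γ·D_f = 16.4 × 1.76 = 28.864 kPa.
The water table coincides with the base, so in the self-weight term γ → γ' = 7.99 kN/m³.
q_ult = c·N_c·s_c + q·N_q + 0.5·γ·B·N_γ·s_γ
     = 23.6 × 16.9 × 1.3 + 28.864 × 7.82 + 0.5 × 7.99 × 1.4 × 7.13 × 0.8
     = 518.49 + 225.72 + 31.902 = 776.11 kPa.
q_all = 776.11 / 3 = 258.7 kPa.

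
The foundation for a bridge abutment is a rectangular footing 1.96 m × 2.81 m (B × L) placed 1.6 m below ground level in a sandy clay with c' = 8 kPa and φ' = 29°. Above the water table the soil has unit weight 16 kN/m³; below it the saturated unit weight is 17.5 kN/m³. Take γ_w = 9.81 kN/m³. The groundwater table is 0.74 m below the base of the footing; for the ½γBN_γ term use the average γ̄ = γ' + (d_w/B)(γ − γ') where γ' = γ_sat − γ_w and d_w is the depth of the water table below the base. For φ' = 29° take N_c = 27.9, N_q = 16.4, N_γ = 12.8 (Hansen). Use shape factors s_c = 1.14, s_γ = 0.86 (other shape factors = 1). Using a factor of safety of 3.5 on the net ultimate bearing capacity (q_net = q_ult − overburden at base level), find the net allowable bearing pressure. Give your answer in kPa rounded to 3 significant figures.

Overburden at base level: q = 16 × 1.6 = 25.6 kPa.
The water table is 0.74 m below the base (< B = 1.96 m), so the ½γBN_γ term uses γ̄ = γ' + (d_w/B)(γ − γ') = 7.69 + (0.74/1.96)(16 − 7.69) = 10.827 kN/m³.
Cohesion term c·N_c·s_c = 8 × 27.9 × 1.14 = 254.45 kPa; surcharge term q·N_q = 25.6 × 16.4 = 419.84 kPa; self-weight term 0.5·γ·B·N_γ·s_γ = 0.5 × 10.827 × 1.96 × 12.8 × 0.86 = 116.8 kPa.
q_ult = 254.45 + 419.84 + 116.8 = 791.09 kPa.
q_net = 791.09 − 25.6 = 765.49 kPa.
q_all(net) = 765.49 / 3.5 = 218.71 kPa.

q_all(net) ≈ 219 kPa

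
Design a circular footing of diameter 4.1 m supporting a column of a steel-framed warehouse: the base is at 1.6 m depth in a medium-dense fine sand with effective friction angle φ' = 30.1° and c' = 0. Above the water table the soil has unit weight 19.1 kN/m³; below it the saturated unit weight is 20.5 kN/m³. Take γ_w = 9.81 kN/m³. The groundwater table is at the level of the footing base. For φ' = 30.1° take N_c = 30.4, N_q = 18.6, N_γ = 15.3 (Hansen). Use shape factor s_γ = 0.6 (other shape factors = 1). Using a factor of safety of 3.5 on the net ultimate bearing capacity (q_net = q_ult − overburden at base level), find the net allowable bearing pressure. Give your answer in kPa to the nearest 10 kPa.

Effective surcharge at the founding depth q = γ·D_f = 19.1 × 1.6 = 30.56 kPa.
The water table coincides with the base, so in the self-weight term γ → γ' = 10.69 kN/m³.
q_ult = q·N_q + 0.5·γ·B·N_γ·s_γ
     = 30.56 × 18.6 + 0.5 × 10.69 × 4.1 × 15.3 × 0.6
     = 568.42 + 201.18 = 769.59 kPa.
q_net = 769.59 − 30.56 = 739.03 kPa.
q_all(net) = 739.03 / 3.5 = 211.15 kPa.

q_all(net) ≈ 210 kPa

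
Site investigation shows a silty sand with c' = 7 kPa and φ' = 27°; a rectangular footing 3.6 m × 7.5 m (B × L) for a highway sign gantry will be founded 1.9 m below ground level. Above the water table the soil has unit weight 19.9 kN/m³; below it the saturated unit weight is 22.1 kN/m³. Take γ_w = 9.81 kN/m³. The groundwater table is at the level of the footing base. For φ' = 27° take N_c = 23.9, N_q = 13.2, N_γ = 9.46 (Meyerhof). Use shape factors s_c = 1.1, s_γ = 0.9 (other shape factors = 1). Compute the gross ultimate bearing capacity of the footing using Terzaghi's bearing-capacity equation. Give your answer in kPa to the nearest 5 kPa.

q_ult ≈ 870 kPa

Overburden at base level: q = 19.9 × 1.9 = 37.81 kPa.
Below the base the soil is submerged, so the ½γBN_γ term uses γ' = 22.1 − 9.81 = 12.29 kN/m³.
Cohesion term c·N_c·s_c = 7 × 23.9 × 1.1 = 184.03 kPa; surcharge term q·N_q = 37.81 × 13.2 = 499.09 kPa; self-weight term 0.5·γ·B·N_γ·s_γ = 0.5 × 12.29 × 3.6 × 9.46 × 0.9 = 188.35 kPa.
q_ult = 184.03 + 499.09 + 188.35 = 871.47 kPa.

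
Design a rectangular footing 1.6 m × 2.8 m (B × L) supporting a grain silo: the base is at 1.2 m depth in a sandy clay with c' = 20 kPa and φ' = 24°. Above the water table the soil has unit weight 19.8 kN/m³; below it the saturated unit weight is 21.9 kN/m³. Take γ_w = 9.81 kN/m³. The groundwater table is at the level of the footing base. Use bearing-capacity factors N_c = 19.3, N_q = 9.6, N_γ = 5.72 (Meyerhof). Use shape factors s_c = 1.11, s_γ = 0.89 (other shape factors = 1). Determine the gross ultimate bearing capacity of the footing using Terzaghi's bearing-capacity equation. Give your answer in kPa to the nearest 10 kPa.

q_ult ≈ 710 kPa

Effective surcharge at the founding depth q = γ·D_f = 19.8 × 1.2 = 23.76 kPa.
The water table coincides with the base, so in the self-weight term γ → γ' = 12.09 kN/m³.
q_ult = c·N_c·s_c + q·N_q + 0.5·γ·B·N_γ·s_γ
     = 20 × 19.3 × 1.11 + 23.76 × 9.6 + 0.5 × 12.09 × 1.6 × 5.72 × 0.89
     = 428.46 + 228.1 + 49.238 = 705.79 kPa.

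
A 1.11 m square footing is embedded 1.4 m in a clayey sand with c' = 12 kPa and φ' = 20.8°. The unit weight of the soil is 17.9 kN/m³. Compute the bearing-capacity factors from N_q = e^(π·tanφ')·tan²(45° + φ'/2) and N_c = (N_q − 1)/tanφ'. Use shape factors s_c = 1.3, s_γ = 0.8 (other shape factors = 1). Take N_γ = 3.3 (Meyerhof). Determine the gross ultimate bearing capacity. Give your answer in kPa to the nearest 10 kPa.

tan20.8° = 0.3799, so N_q = e^(π×0.3799)·tan²(55.4°) = 3.298 × 2.101 = 6.93.
N_c = (6.93 − 1)/tan20.8° = 15.61.
Overburden at base level: q = 17.9 × 1.4 = 25.06 kPa.
Cohesion term c·N_c·s_c = 12 × 15.612 × 1.3 = 243.55 kPa; surcharge term q·N_q = 25.06 × 6.9305 = 173.68 kPa; self-weight term 0.5·γ·B·N_γ·s_γ = 0.5 × 17.9 × 1.11 × 3.3 × 0.8 = 26.227 kPa.
q_ult = 243.55 + 173.68 + 26.227 = 443.45 kPa.

q_ult ≈ 440 kPa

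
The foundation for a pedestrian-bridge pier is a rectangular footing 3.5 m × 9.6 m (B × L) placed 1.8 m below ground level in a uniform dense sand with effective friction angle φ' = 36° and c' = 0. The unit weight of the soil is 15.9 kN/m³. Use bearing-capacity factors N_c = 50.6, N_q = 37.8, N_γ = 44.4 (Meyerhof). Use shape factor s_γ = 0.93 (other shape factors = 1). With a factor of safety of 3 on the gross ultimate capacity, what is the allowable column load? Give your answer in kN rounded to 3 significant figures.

q = γ·D_f = 15.9 × 1.8 = 28.62 kPa.
q·N_q = 28.62 × 37.8 = 1081.8 kPa
0.5·γ·B·N_γ·s_γ = 0.5 × 15.9 × 3.5 × 44.4 × 0.93 = 1148.9 kPa
q_ult = 1081.8 + 1148.9 = 2230.8 kPa.
Gross allowable pressure q_all = 2230.8 / 3 = 743.6 kPa.
Footing area = 33.6 m², so allowable column load = 743.6 × 33.6 = 24985 kN.

P_all ≈ 25000 kN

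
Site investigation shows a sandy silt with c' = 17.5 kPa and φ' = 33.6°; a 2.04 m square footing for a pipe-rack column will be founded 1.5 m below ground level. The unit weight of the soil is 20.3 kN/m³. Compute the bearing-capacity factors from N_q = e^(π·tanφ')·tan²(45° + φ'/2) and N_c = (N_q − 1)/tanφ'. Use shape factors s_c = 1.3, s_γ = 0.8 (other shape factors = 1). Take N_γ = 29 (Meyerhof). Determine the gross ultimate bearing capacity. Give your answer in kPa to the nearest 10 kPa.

q_ult ≈ 2260 kPa

tan33.6° = 0.6644, so N_q = e^(π×0.6644)·tan²(61.8°) = 8.063 × 3.478 = 28.04.
N_c = (28.04 − 1)/tan33.6° = 40.7.
Effective surcharge at the founding depth q = γ·D_f = 20.3 × 1.5 = 30.45 kPa.
q_ult = c·N_c·s_c + q·N_q + 0.5·γ·B·N_γ·s_γ
     = 17.5 × 40.705 × 1.3 + 30.45 × 28.044 + 0.5 × 20.3 × 2.04 × 29 × 0.8
     = 926.03 + 853.95 + 480.38 = 2260.4 kPa.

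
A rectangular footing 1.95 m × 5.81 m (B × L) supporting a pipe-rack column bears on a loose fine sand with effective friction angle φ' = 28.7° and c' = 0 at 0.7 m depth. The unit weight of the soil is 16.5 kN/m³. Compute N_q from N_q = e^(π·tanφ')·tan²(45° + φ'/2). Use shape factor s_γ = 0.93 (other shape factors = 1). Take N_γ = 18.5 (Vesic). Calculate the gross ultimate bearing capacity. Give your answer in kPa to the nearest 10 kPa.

tan28.7° = 0.5475, so N_q = e^(π×0.5475)·tan²(59.35°) = 5.584 × 2.848 = 15.9.
q = γ·D_f = 16.5 × 0.7 = 11.55 kPa.
q·N_q = 11.55 × 15.903 = 183.68 kPa
0.5·γ·B·N_γ·s_γ = 0.5 × 16.5 × 1.95 × 18.5 × 0.93 = 276.79 kPa
q_ult = 183.68 + 276.79 = 460.47 kPa.

q_ult ≈ 460 kPa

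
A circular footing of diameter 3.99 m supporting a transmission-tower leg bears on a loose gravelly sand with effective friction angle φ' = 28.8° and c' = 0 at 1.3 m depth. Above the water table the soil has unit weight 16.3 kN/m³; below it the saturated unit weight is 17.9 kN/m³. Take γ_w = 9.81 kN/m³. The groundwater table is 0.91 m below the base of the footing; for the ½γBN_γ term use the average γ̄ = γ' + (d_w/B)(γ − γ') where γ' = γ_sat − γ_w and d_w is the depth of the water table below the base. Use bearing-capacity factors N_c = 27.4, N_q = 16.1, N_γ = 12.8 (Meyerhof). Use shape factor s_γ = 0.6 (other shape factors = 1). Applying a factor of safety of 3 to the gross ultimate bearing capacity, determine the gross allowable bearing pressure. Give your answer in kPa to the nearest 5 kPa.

Effective surcharge at the founding depth q = γ·D_f = 16.3 × 1.3 = 21.19 kPa.
With d_w = 0.91 m < B, γ̄ = 8.09 + (0.91/3.99) × (16.3 − 8.09) = 9.9625 kN/m³.
q_ult = q·N_q + 0.5·γ·B·N_γ·s_γ
     = 21.19 × 16.1 + 0.5 × 9.9625 × 3.99 × 12.8 × 0.6
     = 341.16 + 152.64 = 493.8 kPa.
q_all = q_ult / FS = 493.8 / 3 = 164.6 kPa.

q_all ≈ 165 kPa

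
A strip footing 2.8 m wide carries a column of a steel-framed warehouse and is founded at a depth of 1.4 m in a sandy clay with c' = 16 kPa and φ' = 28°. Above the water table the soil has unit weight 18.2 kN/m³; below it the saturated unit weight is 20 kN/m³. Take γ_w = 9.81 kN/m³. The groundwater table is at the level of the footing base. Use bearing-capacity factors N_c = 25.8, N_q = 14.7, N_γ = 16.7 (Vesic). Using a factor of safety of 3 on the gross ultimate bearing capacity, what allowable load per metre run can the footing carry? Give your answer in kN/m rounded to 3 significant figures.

Overburden at base level: q = 18.2 × 1.4 = 25.48 kPa.
Below the base the soil is submerged, so the ½γBN_γ term uses γ' = 20 − 9.81 = 10.19 kN/m³.
Cohesion term c·N_c = 16 × 25.8 = 412.8 kPa; surcharge term q·N_q = 25.48 × 14.7 = 374.56 kPa; self-weight term 0.5·γ·B·N_γ = 0.5 × 10.19 × 2.8 × 16.7 = 238.24 kPa.
q_ult = 412.8 + 374.56 + 238.24 = 1025.6 kPa.
Gross allowable pressure q_all = 1025.6 / 3 = 341.87 kPa.
Allowable wall load = q_all × B = 341.87 × 2.8 = 957.22 kN per metre run.

≈ 957 kN/m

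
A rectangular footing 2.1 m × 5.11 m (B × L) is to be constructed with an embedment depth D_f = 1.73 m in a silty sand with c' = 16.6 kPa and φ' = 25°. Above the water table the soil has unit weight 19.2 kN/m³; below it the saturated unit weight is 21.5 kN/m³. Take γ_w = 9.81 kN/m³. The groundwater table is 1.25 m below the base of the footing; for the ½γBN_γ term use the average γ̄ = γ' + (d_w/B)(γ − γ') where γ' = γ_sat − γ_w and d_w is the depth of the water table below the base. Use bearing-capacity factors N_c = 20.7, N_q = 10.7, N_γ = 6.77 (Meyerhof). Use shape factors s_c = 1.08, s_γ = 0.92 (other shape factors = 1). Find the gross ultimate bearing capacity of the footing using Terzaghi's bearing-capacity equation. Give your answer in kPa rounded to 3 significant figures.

q_ult ≈ 832 kPa

Overburden at base level: q = 19.2 × 1.73 = 33.216 kPa.
The water table is 1.25 m below the base (< B = 2.1 m), so the ½γBN_γ term uses γ̄ = γ' + (d_w/B)(γ − γ') = 11.69 + (1.25/2.1)(19.2 − 11.69) = 16.16 kN/m³.
Cohesion term c·N_c·s_c = 16.6 × 20.7 × 1.08 = 371.11 kPa; surcharge term q·N_q = 33.216 × 10.7 = 355.41 kPa; self-weight term 0.5·γ·B·N_γ·s_γ = 0.5 × 16.16 × 2.1 × 6.77 × 0.92 = 105.69 kPa.
q_ult = 371.11 + 355.41 + 105.69 = 832.21 kPa.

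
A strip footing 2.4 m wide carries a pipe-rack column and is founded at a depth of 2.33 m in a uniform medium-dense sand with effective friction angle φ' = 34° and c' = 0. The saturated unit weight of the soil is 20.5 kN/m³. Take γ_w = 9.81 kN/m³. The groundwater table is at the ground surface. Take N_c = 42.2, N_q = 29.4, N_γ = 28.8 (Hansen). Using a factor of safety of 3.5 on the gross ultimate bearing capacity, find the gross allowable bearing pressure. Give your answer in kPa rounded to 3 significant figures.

q_all ≈ 315 kPa

γ' = 20.5 − 9.81 = 10.69 kN/m³ (submerged throughout). q = 10.69 × 2.33 = 24.908 kPa; the same γ' applies in the ½γBN_γ term.
q·N_q = 24.908 × 29.4 = 732.29 kPa
0.5·γ·B·N_γ = 0.5 × 10.69 × 2.4 × 28.8 = 369.45 kPa
q_ult = 732.29 + 369.45 = 1101.7 kPa.
q_all = 1101.7 / 3.5 = 314.78 kPa.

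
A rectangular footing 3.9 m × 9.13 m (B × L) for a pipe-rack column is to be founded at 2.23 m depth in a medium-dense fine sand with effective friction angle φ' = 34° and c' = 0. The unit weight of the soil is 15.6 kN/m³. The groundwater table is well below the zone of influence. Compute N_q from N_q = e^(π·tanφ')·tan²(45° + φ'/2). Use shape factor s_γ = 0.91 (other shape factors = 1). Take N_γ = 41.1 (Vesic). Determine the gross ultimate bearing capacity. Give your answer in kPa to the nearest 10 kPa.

q_ult ≈ 2160 kPa

tan34° = 0.6745, so N_q = e^(π×0.6745)·tan²(62°) = 8.323 × 3.537 = 29.44.
Overburden at base level: q = 15.6 × 2.23 = 34.788 kPa.
Surcharge term q·N_q = 34.788 × 29.44 = 1024.2 kPa; self-weight term 0.5·γ·B·N_γ·s_γ = 0.5 × 15.6 × 3.9 × 41.1 × 0.91 = 1137.7 kPa.
q_ult = 1024.2 + 1137.7 = 2161.9 kPa.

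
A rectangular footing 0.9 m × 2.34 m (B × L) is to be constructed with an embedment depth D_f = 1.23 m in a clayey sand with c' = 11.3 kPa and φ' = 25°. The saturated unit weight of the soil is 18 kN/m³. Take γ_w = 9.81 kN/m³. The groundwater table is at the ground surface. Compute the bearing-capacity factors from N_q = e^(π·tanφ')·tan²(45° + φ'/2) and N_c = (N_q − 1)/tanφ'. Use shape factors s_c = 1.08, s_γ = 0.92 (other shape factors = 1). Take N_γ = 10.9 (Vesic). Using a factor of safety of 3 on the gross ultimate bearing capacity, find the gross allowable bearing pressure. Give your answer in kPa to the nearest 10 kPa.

N_q = e^(π·tan25°)·tan²(57.5°) = 10.66; N_c = (N_q − 1)/tanφ' = 20.72.
Water table at ground surface, so effective unit weight γ' = 18 − 9.81 = 8.19 kN/m³ is used throughout; overburden q = 8.19 × 1.23 = 10.074 kPa; the same γ' applies in the ½γBN_γ term.
Cohesion term c·N_c·s_c = 11.3 × 20.721 × 1.08 = 252.87 kPa; surcharge term q·N_q = 10.074 × 10.662 = 107.41 kPa; self-weight term 0.5·γ·B·N_γ·s_γ = 0.5 × 8.19 × 0.9 × 10.9 × 0.92 = 36.958 kPa.
q_ult = 252.87 + 107.41 + 36.958 = 397.24 kPa.
q_all = 397.24 / 3 = 132.41 kPa.

q_all ≈ 130 kPa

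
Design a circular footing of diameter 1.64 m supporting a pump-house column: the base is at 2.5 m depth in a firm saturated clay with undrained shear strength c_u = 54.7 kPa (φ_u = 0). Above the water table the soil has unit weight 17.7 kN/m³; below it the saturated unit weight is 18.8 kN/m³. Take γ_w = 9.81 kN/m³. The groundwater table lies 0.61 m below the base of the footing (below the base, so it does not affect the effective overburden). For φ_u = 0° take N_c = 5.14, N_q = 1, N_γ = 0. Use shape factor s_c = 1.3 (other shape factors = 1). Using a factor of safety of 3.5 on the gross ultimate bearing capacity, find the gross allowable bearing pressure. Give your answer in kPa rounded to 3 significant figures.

q = γ·D_f = 17.7 × 2.5 = 44.25 kPa.
c·N_c·s_c = 54.7 × 5.14 × 1.3 = 365.51 kPa
q·N_q = 44.25 × 1 = 44.25 kPa
q_ult = 365.51 + 44.25 = 409.76 kPa.
q_all = 409.76 / 3.5 = 117.07 kPa.

q_all ≈ 117 kPa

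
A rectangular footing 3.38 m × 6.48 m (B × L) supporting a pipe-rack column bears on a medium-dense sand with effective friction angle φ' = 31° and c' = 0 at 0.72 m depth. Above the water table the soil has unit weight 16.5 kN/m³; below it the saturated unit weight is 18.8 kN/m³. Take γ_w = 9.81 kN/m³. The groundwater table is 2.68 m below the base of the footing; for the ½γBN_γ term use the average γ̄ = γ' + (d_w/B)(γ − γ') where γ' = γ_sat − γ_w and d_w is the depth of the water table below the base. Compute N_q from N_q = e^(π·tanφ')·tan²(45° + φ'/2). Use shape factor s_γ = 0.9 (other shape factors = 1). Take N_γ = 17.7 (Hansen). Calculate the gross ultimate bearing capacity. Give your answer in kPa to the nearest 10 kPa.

tan31° = 0.6009, so N_q = e^(π×0.6009)·tan²(60.5°) = 6.604 × 3.124 = 20.63.
Effective surcharge at the founding depth q = γ·D_f = 16.5 × 0.72 = 11.88 kPa.
With d_w = 2.68 m < B, γ̄ = 8.99 + (2.68/3.38) × (16.5 − 8.99) = 14.945 kN/m³.
q_ult = q·N_q + 0.5·γ·B·N_γ·s_γ
     = 11.88 × 20.631 + 0.5 × 14.945 × 3.38 × 17.7 × 0.9
     = 245.09 + 402.34 = 647.43 kPa.

q_ult ≈ 650 kPa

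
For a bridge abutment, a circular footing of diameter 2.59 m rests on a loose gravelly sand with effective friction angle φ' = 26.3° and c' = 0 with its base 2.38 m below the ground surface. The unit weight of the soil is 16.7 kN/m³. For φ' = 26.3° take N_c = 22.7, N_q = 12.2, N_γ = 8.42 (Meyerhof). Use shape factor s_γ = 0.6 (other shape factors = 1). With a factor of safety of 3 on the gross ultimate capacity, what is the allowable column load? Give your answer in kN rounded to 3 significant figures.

Overburden at base level: q = 16.7 × 2.38 = 39.746 kPa.
Surcharge term q·N_q = 39.746 × 12.2 = 484.9 kPa; self-weight term 0.5·γ·B·N_γ·s_γ = 0.5 × 16.7 × 2.59 × 8.42 × 0.6 = 109.26 kPa.
q_ult = 484.9 + 109.26 = 594.16 kPa.
Gross allowable pressure q_all = 594.16 / 3 = 198.05 kPa.
Footing area = 5.2685 m², so allowable column load = 198.05 × 5.2685 = 1043.4 kN.

P_all ≈ 1040 kN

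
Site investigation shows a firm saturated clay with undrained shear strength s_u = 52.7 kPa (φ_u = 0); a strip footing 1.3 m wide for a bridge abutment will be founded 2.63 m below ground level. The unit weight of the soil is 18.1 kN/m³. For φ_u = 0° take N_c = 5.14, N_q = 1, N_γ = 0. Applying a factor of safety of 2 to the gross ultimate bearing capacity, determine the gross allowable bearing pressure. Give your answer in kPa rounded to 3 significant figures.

q_all ≈ 159 kPa

Effective surcharge at the founding depth q = γ·D_f = 18.1 × 2.63 = 47.603 kPa.
q_ult = c·N_c + q·N_q
     = 52.7 × 5.14 + 47.603 × 1
     = 270.88 + 47.603 = 318.48 kPa.
q_all = q_ult / FS = 318.48 / 2 = 159.24 kPa.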